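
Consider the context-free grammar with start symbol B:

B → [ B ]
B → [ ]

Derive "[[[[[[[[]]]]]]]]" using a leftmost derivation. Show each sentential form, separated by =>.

B=>[B]=>[[B]]=>[[[B]]]=>[[[[B]]]]=>[[[[[B]]]]]=>[[[[[[B]]]]]]=>[[[[[[[B]]]]]]]=>[[[[[[[[]]]]]]]]

B => [B]   [B → [ B ]]
[B] => [[B]]   [B → [ B ]]
[[B]] => [[[B]]]   [B → [ B ]]
[[[B]]] => [[[[B]]]]   [B → [ B ]]
[[[[B]]]] => [[[[[B]]]]]   [B → [ B ]]
[[[[[B]]]]] => [[[[[[B]]]]]]   [B → [ B ]]
[[[[[[B]]]]]] => [[[[[[[B]]]]]]]   [B → [ B ]]
[[[[[[[B]]]]]]] => [[[[[[[[]]]]]]]]   [B → [ ]]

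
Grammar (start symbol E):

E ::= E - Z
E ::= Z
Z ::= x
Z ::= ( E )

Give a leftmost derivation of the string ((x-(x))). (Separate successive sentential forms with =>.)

E => Z   [E ::= Z]
Z => (E)   [Z ::= ( E )]
(E) => (Z)   [E ::= Z]
(Z) => ((E))   [Z ::= ( E )]
((E)) => ((E-Z))   [E ::= E - Z]
((E-Z)) => ((Z-Z))   [E ::= Z]
((Z-Z)) => ((x-Z))   [Z ::= x]
((x-Z)) => ((x-(E)))   [Z ::= ( E )]
((x-(E))) => ((x-(Z)))   [E ::= Z]
((x-(Z))) => ((x-(x)))   [Z ::= x]

E => Z => (E) => (Z) => ((E)) => ((E-Z)) => ((Z-Z)) => ((x-Z)) => ((x-(E))) => ((x-(Z))) => ((x-(x)))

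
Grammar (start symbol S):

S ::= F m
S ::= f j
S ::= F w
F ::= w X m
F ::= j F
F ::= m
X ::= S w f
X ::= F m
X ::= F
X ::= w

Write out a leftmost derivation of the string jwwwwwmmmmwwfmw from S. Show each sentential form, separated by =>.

S=>Fw=>jFw=>jwXmw=>jwSwfmw=>jwFwwfmw=>jwwXmwwfmw=>jwwFmwwfmw=>jwwwXmmwwfmw=>jwwwFmmmwwfmw=>jwwwwXmmmmwwfmw=>jwwwwwmmmmwwfmw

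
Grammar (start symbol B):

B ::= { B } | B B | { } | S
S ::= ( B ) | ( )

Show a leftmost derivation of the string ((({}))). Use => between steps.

B => S   [B ::= S]
S => (B)   [S ::= ( B )]
(B) => (S)   [B ::= S]
(S) => ((B))   [S ::= ( B )]
((B)) => ((S))   [B ::= S]
((S)) => (((B)))   [S ::= ( B )]
(((B))) => ((({})))   [B ::= { }]

B=>S=>(B)=>(S)=>((B))=>((S))=>(((B)))=>((({})))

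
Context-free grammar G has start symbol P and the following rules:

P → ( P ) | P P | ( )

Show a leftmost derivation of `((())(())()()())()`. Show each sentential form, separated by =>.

P => PP => (P)P => (PP)P => (PPP)P => ((P)PP)P => ((())PP)P => ((())PPP)P => ((())PPPP)P => ((())(P)PPP)P => ((())(())PPP)P => ((())(())()PP)P => ((())(())()()P)P => ((())(())()()())P => ((())(())()()())()

P => PP   [P → P P]
PP => (P)P   [P → ( P )]
(P)P => (PP)P   [P → P P]
(PP)P => (PPP)P   [P → P P]
(PPP)P => ((P)PP)P   [P → ( P )]
((P)PP)P => ((())PP)P   [P → ( )]
((())PP)P => ((())PPP)P   [P → P P]
((())PPP)P => ((())PPPP)P   [P → P P]
((())PPPP)P => ((())(P)PPP)P   [P → ( P )]
((())(P)PPP)P => ((())(())PPP)P   [P → ( )]
((())(())PPP)P => ((())(())()PP)P   [P → ( )]
((())(())()PP)P => ((())(())()()P)P   [P → ( )]
((())(())()()P)P => ((())(())()()())P   [P → ( )]
((())(())()()())P => ((())(())()()())()   [P → ( )]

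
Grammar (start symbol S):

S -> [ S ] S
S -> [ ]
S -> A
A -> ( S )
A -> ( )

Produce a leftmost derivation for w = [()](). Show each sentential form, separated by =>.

S => [S]S => [A]S => [()]S => [()]A => [()]()

S => [S]S   [S -> [ S ] S]
[S]S => [A]S   [S -> A]
[A]S => [()]S   [A -> ( )]
[()]S => [()]A   [S -> A]
[()]A => [()]()   [A -> ( )]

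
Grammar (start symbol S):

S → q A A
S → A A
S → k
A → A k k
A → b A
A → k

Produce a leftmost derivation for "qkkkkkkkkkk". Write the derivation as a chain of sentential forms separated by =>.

S => qAA   [S → q A A]
qAA => qAkkA   [A → A k k]
qAkkA => qAkkkkA   [A → A k k]
qAkkkkA => qAkkkkkkA   [A → A k k]
qAkkkkkkA => qkkkkkkkA   [A → k]
qkkkkkkkA => qkkkkkkkAkk   [A → A k k]
qkkkkkkkAkk => qkkkkkkkkkk   [A → k]

S => qAA => qAkkA => qAkkkkA => qAkkkkkkA => qkkkkkkkA => qkkkkkkkAkk => qkkkkkkkkkk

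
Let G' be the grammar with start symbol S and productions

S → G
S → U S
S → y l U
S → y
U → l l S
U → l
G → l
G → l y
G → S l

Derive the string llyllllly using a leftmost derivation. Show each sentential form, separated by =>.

S => US   [S → U S]
US => llSS   [U → l l S]
llSS => llylUS   [S → y l U]
llylUS => llylllSS   [U → l l S]
llylllSS => llylllGS   [S → G]
llylllGS => llyllllS   [G → l]
llyllllS => llyllllG   [S → G]
llyllllG => llyllllly   [G → l y]

S=>US=>llSS=>llylUS=>llylllSS=>llylllGS=>llyllllS=>llyllllG=>llyllllly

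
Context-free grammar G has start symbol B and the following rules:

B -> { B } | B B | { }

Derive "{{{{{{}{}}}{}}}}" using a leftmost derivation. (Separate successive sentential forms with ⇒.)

B ⇒ {B} ⇒ {{B}} ⇒ {{{B}}} ⇒ {{{BB}}} ⇒ {{{{B}B}}} ⇒ {{{{{B}}B}}} ⇒ {{{{{BB}}B}}} ⇒ {{{{{{}B}}B}}} ⇒ {{{{{{}{}}}B}}} ⇒ {{{{{{}{}}}{}}}}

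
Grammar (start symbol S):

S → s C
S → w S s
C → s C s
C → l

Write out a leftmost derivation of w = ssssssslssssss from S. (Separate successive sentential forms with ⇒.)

S⇒sC⇒ssCs⇒sssCss⇒ssssCsss⇒sssssCssss⇒ssssssCsssss⇒sssssssCssssss⇒ssssssslssssss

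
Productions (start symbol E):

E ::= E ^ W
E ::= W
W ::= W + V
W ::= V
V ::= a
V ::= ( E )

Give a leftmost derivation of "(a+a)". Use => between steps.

E => W => V => (E) => (W) => (W+V) => (V+V) => (a+V) => (a+a)

E => W   [E ::= W]
W => V   [W ::= V]
V => (E)   [V ::= ( E )]
(E) => (W)   [E ::= W]
(W) => (W+V)   [W ::= W + V]
(W+V) => (V+V)   [W ::= V]
(V+V) => (a+V)   [V ::= a]
(a+V) => (a+a)   [V ::= a]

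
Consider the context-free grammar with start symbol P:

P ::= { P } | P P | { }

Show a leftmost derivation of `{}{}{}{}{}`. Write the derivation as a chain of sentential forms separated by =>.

P=>PP=>PPP=>PPPP=>PPPPP=>{}PPPP=>{}{}PPP=>{}{}{}PP=>{}{}{}{}P=>{}{}{}{}{}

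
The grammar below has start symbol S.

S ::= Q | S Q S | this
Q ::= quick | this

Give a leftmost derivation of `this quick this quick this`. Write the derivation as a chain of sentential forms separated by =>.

S => S Q S => Q Q S => this Q S => this quick S => this quick S Q S => this quick Q Q S => this quick this Q S => this quick this quick S => this quick this quick Q => this quick this quick this

S => S Q S   [S ::= S Q S]
S Q S => Q Q S   [S ::= Q]
Q Q S => this Q S   [Q ::= this]
this Q S => this quick S   [Q ::= quick]
this quick S => this quick S Q S   [S ::= S Q S]
this quick S Q S => this quick Q Q S   [S ::= Q]
this quick Q Q S => this quick this Q S   [Q ::= this]
this quick this Q S => this quick this quick S   [Q ::= quick]
this quick this quick S => this quick this quick Q   [S ::= Q]
this quick this quick Q => this quick this quick this   [Q ::= this]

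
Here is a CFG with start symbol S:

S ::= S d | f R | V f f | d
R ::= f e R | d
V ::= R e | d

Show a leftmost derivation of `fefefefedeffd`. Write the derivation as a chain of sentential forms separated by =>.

S => Sd => Vffd => Reffd => feReffd => fefeReffd => fefefeReffd => fefefefeReffd => fefefefedeffd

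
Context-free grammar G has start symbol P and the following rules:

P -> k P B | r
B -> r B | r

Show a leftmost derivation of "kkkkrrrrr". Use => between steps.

P => kPB => kkPBB => kkkPBBB => kkkkPBBBB => kkkkrBBBB => kkkkrrBBB => kkkkrrrBB => kkkkrrrrB => kkkkrrrrr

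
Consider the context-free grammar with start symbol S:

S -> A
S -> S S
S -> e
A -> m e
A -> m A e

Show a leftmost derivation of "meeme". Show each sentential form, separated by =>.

S => SS => SSS => ASS => meSS => meeS => meeA => meeme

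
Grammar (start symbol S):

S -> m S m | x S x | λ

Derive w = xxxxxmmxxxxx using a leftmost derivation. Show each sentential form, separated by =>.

S => xSx   [S -> x S x]
xSx => xxSxx   [S -> x S x]
xxSxx => xxxSxxx   [S -> x S x]
xxxSxxx => xxxxSxxxx   [S -> x S x]
xxxxSxxxx => xxxxxSxxxxx   [S -> x S x]
xxxxxSxxxxx => xxxxxmSmxxxxx   [S -> m S m]
xxxxxmSmxxxxx => xxxxxmmxxxxx   [S -> λ]

S => xSx => xxSxx => xxxSxxx => xxxxSxxxx => xxxxxSxxxxx => xxxxxmSmxxxxx => xxxxxmmxxxxx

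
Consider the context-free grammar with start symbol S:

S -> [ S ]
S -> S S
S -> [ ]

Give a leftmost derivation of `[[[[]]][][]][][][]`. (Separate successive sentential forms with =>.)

S=>SS=>SSS=>SSSS=>[S]SSS=>[SS]SSS=>[SSS]SSS=>[[S]SS]SSS=>[[[S]]SS]SSS=>[[[[]]]SS]SSS=>[[[[]]][]S]SSS=>[[[[]]][][]]SSS=>[[[[]]][][]][]SS=>[[[[]]][][]][][]S=>[[[[]]][][]][][][]

S => SS   [S -> S S]
SS => SSS   [S -> S S]
SSS => SSSS   [S -> S S]
SSSS => [S]SSS   [S -> [ S ]]
[S]SSS => [SS]SSS   [S -> S S]
[SS]SSS => [SSS]SSS   [S -> S S]
[SSS]SSS => [[S]SS]SSS   [S -> [ S ]]
[[S]SS]SSS => [[[S]]SS]SSS   [S -> [ S ]]
[[[S]]SS]SSS => [[[[]]]SS]SSS   [S -> [ ]]
[[[[]]]SS]SSS => [[[[]]][]S]SSS   [S -> [ ]]
[[[[]]][]S]SSS => [[[[]]][][]]SSS   [S -> [ ]]
[[[[]]][][]]SSS => [[[[]]][][]][]SS   [S -> [ ]]
[[[[]]][][]][]SS => [[[[]]][][]][][]S   [S -> [ ]]
[[[[]]][][]][][]S => [[[[]]][][]][][][]   [S -> [ ]]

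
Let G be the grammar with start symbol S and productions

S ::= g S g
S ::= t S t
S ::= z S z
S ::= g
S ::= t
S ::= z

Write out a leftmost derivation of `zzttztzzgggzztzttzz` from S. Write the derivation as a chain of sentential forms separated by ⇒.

S ⇒ zSz ⇒ zzSzz ⇒ zztStzz ⇒ zzttSttzz ⇒ zzttzSzttzz ⇒ zzttztStzttzz ⇒ zzttztzSztzttzz ⇒ zzttztzzSzztzttzz ⇒ zzttztzzgSgzztzttzz ⇒ zzttztzzgggzztzttzz

S ⇒ zSz   [S ::= z S z]
zSz ⇒ zzSzz   [S ::= z S z]
zzSzz ⇒ zztStzz   [S ::= t S t]
zztStzz ⇒ zzttSttzz   [S ::= t S t]
zzttSttzz ⇒ zzttzSzttzz   [S ::= z S z]
zzttzSzttzz ⇒ zzttztStzttzz   [S ::= t S t]
zzttztStzttzz ⇒ zzttztzSztzttzz   [S ::= z S z]
zzttztzSztzttzz ⇒ zzttztzzSzztzttzz   [S ::= z S z]
zzttztzzSzztzttzz ⇒ zzttztzzgSgzztzttzz   [S ::= g S g]
zzttztzzgSgzztzttzz ⇒ zzttztzzgggzztzttzz   [S ::= g]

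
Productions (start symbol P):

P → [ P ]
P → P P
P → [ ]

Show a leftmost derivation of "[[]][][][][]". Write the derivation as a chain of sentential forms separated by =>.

P => PP   [P → P P]
PP => PPP   [P → P P]
PPP => [P]PP   [P → [ P ]]
[P]PP => [[]]PP   [P → [ ]]
[[]]PP => [[]][]P   [P → [ ]]
[[]][]P => [[]][]PP   [P → P P]
[[]][]PP => [[]][]PPP   [P → P P]
[[]][]PPP => [[]][][]PP   [P → [ ]]
[[]][][]PP => [[]][][][]P   [P → [ ]]
[[]][][][]P => [[]][][][][]   [P → [ ]]

P => PP => PPP => [P]PP => [[]]PP => [[]][]P => [[]][]PP => [[]][]PPP => [[]][][]PP => [[]][][][]P => [[]][][][][]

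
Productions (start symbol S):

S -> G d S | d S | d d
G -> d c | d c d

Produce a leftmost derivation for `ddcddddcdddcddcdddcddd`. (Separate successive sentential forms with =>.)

S=>dS=>dGdS=>ddcdS=>ddcddS=>ddcdddS=>ddcdddGdS=>ddcddddcddS=>ddcddddcddGdS=>ddcddddcdddcdS=>ddcddddcdddcdGdS=>ddcddddcdddcddcddS=>ddcddddcdddcddcddGdS=>ddcddddcdddcddcdddcdS=>ddcddddcdddcddcdddcddd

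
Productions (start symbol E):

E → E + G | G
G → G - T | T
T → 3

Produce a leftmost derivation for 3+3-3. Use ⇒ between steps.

E ⇒ E+G ⇒ G+G ⇒ T+G ⇒ 3+G ⇒ 3+G-T ⇒ 3+T-T ⇒ 3+3-T ⇒ 3+3-3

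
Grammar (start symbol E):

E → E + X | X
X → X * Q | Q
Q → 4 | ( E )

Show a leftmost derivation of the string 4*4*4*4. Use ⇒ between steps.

E ⇒ X ⇒ X*Q ⇒ X*Q*Q ⇒ X*Q*Q*Q ⇒ Q*Q*Q*Q ⇒ 4*Q*Q*Q ⇒ 4*4*Q*Q ⇒ 4*4*4*Q ⇒ 4*4*4*4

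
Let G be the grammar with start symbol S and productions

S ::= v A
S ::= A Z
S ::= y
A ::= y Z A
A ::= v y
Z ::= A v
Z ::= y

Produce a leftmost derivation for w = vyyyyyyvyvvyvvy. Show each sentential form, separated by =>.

S => vA   [S ::= v A]
vA => vyZA   [A ::= y Z A]
vyZA => vyAvA   [Z ::= A v]
vyAvA => vyyZAvA   [A ::= y Z A]
vyyZAvA => vyyAvAvA   [Z ::= A v]
vyyAvAvA => vyyyZAvAvA   [A ::= y Z A]
vyyyZAvAvA => vyyyyAvAvA   [Z ::= y]
vyyyyAvAvA => vyyyyyZAvAvA   [A ::= y Z A]
vyyyyyZAvAvA => vyyyyyyAvAvA   [Z ::= y]
vyyyyyyAvAvA => vyyyyyyvyvAvA   [A ::= v y]
vyyyyyyvyvAvA => vyyyyyyvyvvyvA   [A ::= v y]
vyyyyyyvyvvyvA => vyyyyyyvyvvyvvy   [A ::= v y]

S=>vA=>vyZA=>vyAvA=>vyyZAvA=>vyyAvAvA=>vyyyZAvAvA=>vyyyyAvAvA=>vyyyyyZAvAvA=>vyyyyyyAvAvA=>vyyyyyyvyvAvA=>vyyyyyyvyvvyvA=>vyyyyyyvyvvyvvy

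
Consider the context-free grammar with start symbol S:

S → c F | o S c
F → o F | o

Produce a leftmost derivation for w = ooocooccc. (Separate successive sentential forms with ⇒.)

S ⇒ oSc ⇒ ooScc ⇒ oooSccc ⇒ ooocFccc ⇒ ooocoFccc ⇒ ooocooccc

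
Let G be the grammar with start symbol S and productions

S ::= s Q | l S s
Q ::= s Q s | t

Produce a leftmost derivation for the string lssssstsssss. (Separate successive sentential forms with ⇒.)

S⇒lSs⇒lsQs⇒lssQss⇒lsssQsss⇒lssssQssss⇒lsssssQsssss⇒lssssstsssss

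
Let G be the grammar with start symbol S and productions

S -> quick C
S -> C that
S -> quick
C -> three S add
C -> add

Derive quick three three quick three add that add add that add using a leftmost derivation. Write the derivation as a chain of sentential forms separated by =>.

S => quick C => quick three S add => quick three C that add => quick three three S add that add => quick three three quick C add that add => quick three three quick three S add add that add => quick three three quick three C that add add that add => quick three three quick three add that add add that add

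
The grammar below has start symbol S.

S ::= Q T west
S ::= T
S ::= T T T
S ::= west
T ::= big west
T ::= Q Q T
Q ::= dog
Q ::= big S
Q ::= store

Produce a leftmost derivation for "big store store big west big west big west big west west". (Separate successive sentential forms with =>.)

S => Q T west => big S T west => big T T T T west => big Q Q T T T T west => big store Q T T T T west => big store store T T T T west => big store store big west T T T west => big store store big west big west T T west => big store store big west big west big west T west => big store store big west big west big west big west west

S => Q T west   [S ::= Q T west]
Q T west => big S T west   [Q ::= big S]
big S T west => big T T T T west   [S ::= T T T]
big T T T T west => big Q Q T T T T west   [T ::= Q Q T]
big Q Q T T T T west => big store Q T T T T west   [Q ::= store]
big store Q T T T T west => big store store T T T T west   [Q ::= store]
big store store T T T T west => big store store big west T T T west   [T ::= big west]
big store store big west T T T west => big store store big west big west T T west   [T ::= big west]
big store store big west big west T T west => big store store big west big west big west T west   [T ::= big west]
big store store big west big west big west T west => big store store big west big west big west big west west   [T ::= big west]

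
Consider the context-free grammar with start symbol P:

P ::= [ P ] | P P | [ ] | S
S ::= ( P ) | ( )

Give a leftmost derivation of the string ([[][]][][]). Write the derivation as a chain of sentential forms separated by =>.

P => S => (P) => (PP) => (PPP) => ([P]PP) => ([PP]PP) => ([[]P]PP) => ([[][]]PP) => ([[][]][]P) => ([[][]][][])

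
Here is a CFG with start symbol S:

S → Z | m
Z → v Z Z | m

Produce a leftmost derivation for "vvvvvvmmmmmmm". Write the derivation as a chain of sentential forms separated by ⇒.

S⇒Z⇒vZZ⇒vvZZZ⇒vvvZZZZ⇒vvvvZZZZZ⇒vvvvvZZZZZZ⇒vvvvvvZZZZZZZ⇒vvvvvvmZZZZZZ⇒vvvvvvmmZZZZZ⇒vvvvvvmmmZZZZ⇒vvvvvvmmmmZZZ⇒vvvvvvmmmmmZZ⇒vvvvvvmmmmmmZ⇒vvvvvvmmmmmmm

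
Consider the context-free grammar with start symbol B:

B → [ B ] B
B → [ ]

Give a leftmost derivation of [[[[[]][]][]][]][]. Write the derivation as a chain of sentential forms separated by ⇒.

B⇒[B]B⇒[[B]B]B⇒[[[B]B]B]B⇒[[[[B]B]B]B]B⇒[[[[[]]B]B]B]B⇒[[[[[]][]]B]B]B⇒[[[[[]][]][]]B]B⇒[[[[[]][]][]][]]B⇒[[[[[]][]][]][]][]

B ⇒ [B]B   [B → [ B ] B]
[B]B ⇒ [[B]B]B   [B → [ B ] B]
[[B]B]B ⇒ [[[B]B]B]B   [B → [ B ] B]
[[[B]B]B]B ⇒ [[[[B]B]B]B]B   [B → [ B ] B]
[[[[B]B]B]B]B ⇒ [[[[[]]B]B]B]B   [B → [ ]]
[[[[[]]B]B]B]B ⇒ [[[[[]][]]B]B]B   [B → [ ]]
[[[[[]][]]B]B]B ⇒ [[[[[]][]][]]B]B   [B → [ ]]
[[[[[]][]][]]B]B ⇒ [[[[[]][]][]][]]B   [B → [ ]]
[[[[[]][]][]][]]B ⇒ [[[[[]][]][]][]][]   [B → [ ]]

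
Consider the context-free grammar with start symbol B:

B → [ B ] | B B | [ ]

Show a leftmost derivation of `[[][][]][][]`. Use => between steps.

B => BB   [B → B B]
BB => BBB   [B → B B]
BBB => [B]BB   [B → [ B ]]
[B]BB => [BB]BB   [B → B B]
[BB]BB => [BBB]BB   [B → B B]
[BBB]BB => [[]BB]BB   [B → [ ]]
[[]BB]BB => [[][]B]BB   [B → [ ]]
[[][]B]BB => [[][][]]BB   [B → [ ]]
[[][][]]BB => [[][][]][]B   [B → [ ]]
[[][][]][]B => [[][][]][][]   [B → [ ]]

B => BB => BBB => [B]BB => [BB]BB => [BBB]BB => [[]BB]BB => [[][]B]BB => [[][][]]BB => [[][][]][]B => [[][][]][][]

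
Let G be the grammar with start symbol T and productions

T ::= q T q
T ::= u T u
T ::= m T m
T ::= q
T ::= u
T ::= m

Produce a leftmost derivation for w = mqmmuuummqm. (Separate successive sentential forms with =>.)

T => mTm   [T ::= m T m]
mTm => mqTqm   [T ::= q T q]
mqTqm => mqmTmqm   [T ::= m T m]
mqmTmqm => mqmmTmmqm   [T ::= m T m]
mqmmTmmqm => mqmmuTummqm   [T ::= u T u]
mqmmuTummqm => mqmmuuummqm   [T ::= u]

T=>mTm=>mqTqm=>mqmTmqm=>mqmmTmmqm=>mqmmuTummqm=>mqmmuuummqm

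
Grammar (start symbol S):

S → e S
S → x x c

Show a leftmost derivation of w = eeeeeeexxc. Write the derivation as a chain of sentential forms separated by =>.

S=>eS=>eeS=>eeeS=>eeeeS=>eeeeeS=>eeeeeeS=>eeeeeeeS=>eeeeeeexxc

S => eS   [S → e S]
eS => eeS   [S → e S]
eeS => eeeS   [S → e S]
eeeS => eeeeS   [S → e S]
eeeeS => eeeeeS   [S → e S]
eeeeeS => eeeeeeS   [S → e S]
eeeeeeS => eeeeeeeS   [S → e S]
eeeeeeeS => eeeeeeexxc   [S → x x c]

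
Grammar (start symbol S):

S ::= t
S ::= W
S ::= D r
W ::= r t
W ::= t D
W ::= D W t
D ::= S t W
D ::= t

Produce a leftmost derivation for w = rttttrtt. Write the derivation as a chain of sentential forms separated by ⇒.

S ⇒ W   [S ::= W]
W ⇒ DWt   [W ::= D W t]
DWt ⇒ StWWt   [D ::= S t W]
StWWt ⇒ WtWWt   [S ::= W]
WtWWt ⇒ rttWWt   [W ::= r t]
rttWWt ⇒ rtttDWt   [W ::= t D]
rtttDWt ⇒ rttttWt   [D ::= t]
rttttWt ⇒ rttttrtt   [W ::= r t]

S ⇒ W ⇒ DWt ⇒ StWWt ⇒ WtWWt ⇒ rttWWt ⇒ rtttDWt ⇒ rttttWt ⇒ rttttrtt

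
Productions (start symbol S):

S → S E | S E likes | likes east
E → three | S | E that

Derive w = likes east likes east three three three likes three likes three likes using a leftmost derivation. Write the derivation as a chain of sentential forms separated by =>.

S => S E likes => S E likes E likes => likes east E likes E likes => likes east S likes E likes => likes east S E likes E likes => likes east S E likes E likes E likes => likes east S E E likes E likes E likes => likes east S E E E likes E likes E likes => likes east likes east E E E likes E likes E likes => likes east likes east three E E likes E likes E likes => likes east likes east three three E likes E likes E likes => likes east likes east three three three likes E likes E likes => likes east likes east three three three likes three likes E likes => likes east likes east three three three likes three likes three likes

S => S E likes   [S → S E likes]
S E likes => S E likes E likes   [S → S E likes]
S E likes E likes => likes east E likes E likes   [S → likes east]
likes east E likes E likes => likes east S likes E likes   [E → S]
likes east S likes E likes => likes east S E likes E likes   [S → S E]
likes east S E likes E likes => likes east S E likes E likes E likes   [S → S E likes]
likes east S E likes E likes E likes => likes east S E E likes E likes E likes   [S → S E]
likes east S E E likes E likes E likes => likes east S E E E likes E likes E likes   [S → S E]
likes east S E E E likes E likes E likes => likes east likes east E E E likes E likes E likes   [S → likes east]
likes east likes east E E E likes E likes E likes => likes east likes east three E E likes E likes E likes   [E → three]
likes east likes east three E E likes E likes E likes => likes east likes east three three E likes E likes E likes   [E → three]
likes east likes east three three E likes E likes E likes => likes east likes east three three three likes E likes E likes   [E → three]
likes east likes east three three three likes E likes E likes => likes east likes east three three three likes three likes E likes   [E → three]
likes east likes east three three three likes three likes E likes => likes east likes east three three three likes three likes three likes   [E → three]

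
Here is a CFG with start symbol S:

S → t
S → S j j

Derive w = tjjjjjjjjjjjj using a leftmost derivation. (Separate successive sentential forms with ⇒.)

S ⇒ Sjj ⇒ Sjjjj ⇒ Sjjjjjj ⇒ Sjjjjjjjj ⇒ Sjjjjjjjjjj ⇒ Sjjjjjjjjjjjj ⇒ tjjjjjjjjjjjj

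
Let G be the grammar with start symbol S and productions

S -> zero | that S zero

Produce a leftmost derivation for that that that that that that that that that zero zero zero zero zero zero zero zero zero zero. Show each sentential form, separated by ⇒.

S ⇒ that S zero ⇒ that that S zero zero ⇒ that that that S zero zero zero ⇒ that that that that S zero zero zero zero ⇒ that that that that that S zero zero zero zero zero ⇒ that that that that that that S zero zero zero zero zero zero ⇒ that that that that that that that S zero zero zero zero zero zero zero ⇒ that that that that that that that that S zero zero zero zero zero zero zero zero ⇒ that that that that that that that that that S zero zero zero zero zero zero zero zero zero ⇒ that that that that that that that that that zero zero zero zero zero zero zero zero zero zero

S ⇒ that S zero   [S -> that S zero]
that S zero ⇒ that that S zero zero   [S -> that S zero]
that that S zero zero ⇒ that that that S zero zero zero   [S -> that S zero]
that that that S zero zero zero ⇒ that that that that S zero zero zero zero   [S -> that S zero]
that that that that S zero zero zero zero ⇒ that that that that that S zero zero zero zero zero   [S -> that S zero]
that that that that that S zero zero zero zero zero ⇒ that that that that that that S zero zero zero zero zero zero   [S -> that S zero]
that that that that that that S zero zero zero zero zero zero ⇒ that that that that that that that S zero zero zero zero zero zero zero   [S -> that S zero]
that that that that that that that S zero zero zero zero zero zero zero ⇒ that that that that that that that that S zero zero zero zero zero zero zero zero   [S -> that S zero]
that that that that that that that that S zero zero zero zero zero zero zero zero ⇒ that that that that that that that that that S zero zero zero zero zero zero zero zero zero   [S -> that S zero]
that that that that that that that that that S zero zero zero zero zero zero zero zero zero ⇒ that that that that that that that that that zero zero zero zero zero zero zero zero zero zero   [S -> zero]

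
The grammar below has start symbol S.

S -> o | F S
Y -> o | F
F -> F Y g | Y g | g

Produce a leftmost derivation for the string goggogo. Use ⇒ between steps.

S ⇒ FS   [S -> F S]
FS ⇒ FYgS   [F -> F Y g]
FYgS ⇒ FYgYgS   [F -> F Y g]
FYgYgS ⇒ gYgYgS   [F -> g]
gYgYgS ⇒ gFgYgS   [Y -> F]
gFgYgS ⇒ gYggYgS   [F -> Y g]
gYggYgS ⇒ goggYgS   [Y -> o]
goggYgS ⇒ goggogS   [Y -> o]
goggogS ⇒ goggogo   [S -> o]

S ⇒ FS ⇒ FYgS ⇒ FYgYgS ⇒ gYgYgS ⇒ gFgYgS ⇒ gYggYgS ⇒ goggYgS ⇒ goggogS ⇒ goggogo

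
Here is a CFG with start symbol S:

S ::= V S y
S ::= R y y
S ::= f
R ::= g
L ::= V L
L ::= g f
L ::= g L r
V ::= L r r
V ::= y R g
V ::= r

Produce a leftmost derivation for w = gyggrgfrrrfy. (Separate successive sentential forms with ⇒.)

S ⇒ VSy   [S ::= V S y]
VSy ⇒ LrrSy   [V ::= L r r]
LrrSy ⇒ gLrrrSy   [L ::= g L r]
gLrrrSy ⇒ gVLrrrSy   [L ::= V L]
gVLrrrSy ⇒ gyRgLrrrSy   [V ::= y R g]
gyRgLrrrSy ⇒ gyggLrrrSy   [R ::= g]
gyggLrrrSy ⇒ gyggVLrrrSy   [L ::= V L]
gyggVLrrrSy ⇒ gyggrLrrrSy   [V ::= r]
gyggrLrrrSy ⇒ gyggrgfrrrSy   [L ::= g f]
gyggrgfrrrSy ⇒ gyggrgfrrrfy   [S ::= f]

S⇒VSy⇒LrrSy⇒gLrrrSy⇒gVLrrrSy⇒gyRgLrrrSy⇒gyggLrrrSy⇒gyggVLrrrSy⇒gyggrLrrrSy⇒gyggrgfrrrSy⇒gyggrgfrrrfy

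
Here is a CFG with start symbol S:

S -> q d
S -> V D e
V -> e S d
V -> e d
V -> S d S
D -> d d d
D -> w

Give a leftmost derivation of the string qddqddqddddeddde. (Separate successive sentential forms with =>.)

S=>VDe=>SdSDe=>qddSDe=>qddVDeDe=>qddSdSDeDe=>qddqddSDeDe=>qddqddqdDeDe=>qddqddqddddeDe=>qddqddqddddeddde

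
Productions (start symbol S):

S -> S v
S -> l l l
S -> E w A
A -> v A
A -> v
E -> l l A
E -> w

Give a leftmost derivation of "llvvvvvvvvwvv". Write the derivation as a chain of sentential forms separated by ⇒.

S ⇒ EwA ⇒ llAwA ⇒ llvAwA ⇒ llvvAwA ⇒ llvvvAwA ⇒ llvvvvAwA ⇒ llvvvvvAwA ⇒ llvvvvvvAwA ⇒ llvvvvvvvAwA ⇒ llvvvvvvvvwA ⇒ llvvvvvvvvwvA ⇒ llvvvvvvvvwvv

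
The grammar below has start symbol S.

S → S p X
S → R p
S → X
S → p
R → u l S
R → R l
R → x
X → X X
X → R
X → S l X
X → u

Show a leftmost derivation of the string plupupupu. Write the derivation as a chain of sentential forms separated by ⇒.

S ⇒ SpX ⇒ SpXpX ⇒ SpXpXpX ⇒ XpXpXpX ⇒ SlXpXpXpX ⇒ plXpXpXpX ⇒ plupXpXpX ⇒ plupupXpX ⇒ plupupupX ⇒ plupupupu

S ⇒ SpX   [S → S p X]
SpX ⇒ SpXpX   [S → S p X]
SpXpX ⇒ SpXpXpX   [S → S p X]
SpXpXpX ⇒ XpXpXpX   [S → X]
XpXpXpX ⇒ SlXpXpXpX   [X → S l X]
SlXpXpXpX ⇒ plXpXpXpX   [S → p]
plXpXpXpX ⇒ plupXpXpX   [X → u]
plupXpXpX ⇒ plupupXpX   [X → u]
plupupXpX ⇒ plupupupX   [X → u]
plupupupX ⇒ plupupupu   [X → u]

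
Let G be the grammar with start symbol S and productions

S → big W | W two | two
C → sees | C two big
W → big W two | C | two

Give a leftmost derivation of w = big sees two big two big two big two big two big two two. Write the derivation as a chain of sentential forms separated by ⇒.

S ⇒ W two   [S → W two]
W two ⇒ big W two two   [W → big W two]
big W two two ⇒ big C two two   [W → C]
big C two two ⇒ big C two big two two   [C → C two big]
big C two big two two ⇒ big C two big two big two two   [C → C two big]
big C two big two big two two ⇒ big C two big two big two big two two   [C → C two big]
big C two big two big two big two two ⇒ big C two big two big two big two big two two   [C → C two big]
big C two big two big two big two big two two ⇒ big C two big two big two big two big two big two two   [C → C two big]
big C two big two big two big two big two big two two ⇒ big sees two big two big two big two big two big two two   [C → sees]

S ⇒ W two ⇒ big W two two ⇒ big C two two ⇒ big C two big two two ⇒ big C two big two big two two ⇒ big C two big two big two big two two ⇒ big C two big two big two big two big two two ⇒ big C two big two big two big two big two big two two ⇒ big sees two big two big two big two big two big two two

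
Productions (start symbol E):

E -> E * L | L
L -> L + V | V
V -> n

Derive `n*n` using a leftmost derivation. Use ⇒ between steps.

E ⇒ E*L ⇒ L*L ⇒ V*L ⇒ n*L ⇒ n*V ⇒ n*n

E ⇒ E*L   [E -> E * L]
E*L ⇒ L*L   [E -> L]
L*L ⇒ V*L   [L -> V]
V*L ⇒ n*L   [V -> n]
n*L ⇒ n*V   [L -> V]
n*V ⇒ n*n   [V -> n]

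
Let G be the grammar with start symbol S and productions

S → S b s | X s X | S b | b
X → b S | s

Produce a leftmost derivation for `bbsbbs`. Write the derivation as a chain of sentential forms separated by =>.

S => Sbs => Sbbs => Sbsbbs => bbsbbs

S => Sbs   [S → S b s]
Sbs => Sbbs   [S → S b]
Sbbs => Sbsbbs   [S → S b s]
Sbsbbs => bbsbbs   [S → b]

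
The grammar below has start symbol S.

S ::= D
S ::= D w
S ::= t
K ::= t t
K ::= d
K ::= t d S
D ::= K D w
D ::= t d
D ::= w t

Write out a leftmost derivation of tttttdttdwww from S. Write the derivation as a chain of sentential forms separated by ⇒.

S ⇒ D ⇒ KDw ⇒ ttDw ⇒ ttKDww ⇒ ttttDww ⇒ ttttKDwww ⇒ tttttdSDwww ⇒ tttttdtDwww ⇒ tttttdttdwww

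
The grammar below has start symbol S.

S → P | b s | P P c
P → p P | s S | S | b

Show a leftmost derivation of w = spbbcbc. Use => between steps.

S=>P=>sS=>sPPc=>sSPc=>sPPcPc=>spPPcPc=>spbPcPc=>spbbcPc=>spbbcbc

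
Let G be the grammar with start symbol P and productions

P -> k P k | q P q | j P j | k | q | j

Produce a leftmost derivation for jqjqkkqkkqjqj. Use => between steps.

P => jPj   [P -> j P j]
jPj => jqPqj   [P -> q P q]
jqPqj => jqjPjqj   [P -> j P j]
jqjPjqj => jqjqPqjqj   [P -> q P q]
jqjqPqjqj => jqjqkPkqjqj   [P -> k P k]
jqjqkPkqjqj => jqjqkkPkkqjqj   [P -> k P k]
jqjqkkPkkqjqj => jqjqkkqkkqjqj   [P -> q]

P => jPj => jqPqj => jqjPjqj => jqjqPqjqj => jqjqkPkqjqj => jqjqkkPkkqjqj => jqjqkkqkkqjqj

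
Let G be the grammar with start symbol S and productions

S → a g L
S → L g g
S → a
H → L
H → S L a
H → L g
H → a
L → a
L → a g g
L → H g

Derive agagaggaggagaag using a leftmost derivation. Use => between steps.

S => agL   [S → a g L]
agL => agHg   [L → H g]
agHg => agSLag   [H → S L a]
agSLag => agagLLag   [S → a g L]
agagLLag => agagHgLag   [L → H g]
agagHgLag => agagSLagLag   [H → S L a]
agagSLagLag => agagLggLagLag   [S → L g g]
agagLggLagLag => agagaggLagLag   [L → a]
agagaggLagLag => agagaggaggagLag   [L → a g g]
agagaggaggagLag => agagaggaggagaag   [L → a]

S => agL => agHg => agSLag => agagLLag => agagHgLag => agagSLagLag => agagLggLagLag => agagaggLagLag => agagaggaggagLag => agagaggaggagaag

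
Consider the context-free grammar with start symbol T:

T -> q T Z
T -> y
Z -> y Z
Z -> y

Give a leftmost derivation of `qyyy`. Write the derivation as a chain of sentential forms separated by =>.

T=>qTZ=>qyZ=>qyyZ=>qyyy

T => qTZ   [T -> q T Z]
qTZ => qyZ   [T -> y]
qyZ => qyyZ   [Z -> y Z]
qyyZ => qyyy   [Z -> y]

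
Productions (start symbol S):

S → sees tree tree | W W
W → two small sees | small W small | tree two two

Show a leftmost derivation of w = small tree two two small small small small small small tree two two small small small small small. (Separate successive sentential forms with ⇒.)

S ⇒ W W ⇒ small W small W ⇒ small tree two two small W ⇒ small tree two two small small W small ⇒ small tree two two small small small W small small ⇒ small tree two two small small small small W small small small ⇒ small tree two two small small small small small W small small small small ⇒ small tree two two small small small small small small W small small small small small ⇒ small tree two two small small small small small small tree two two small small small small small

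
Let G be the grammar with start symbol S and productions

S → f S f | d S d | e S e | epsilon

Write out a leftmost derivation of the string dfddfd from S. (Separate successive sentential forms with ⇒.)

S ⇒ dSd ⇒ dfSfd ⇒ dfdSdfd ⇒ dfddfd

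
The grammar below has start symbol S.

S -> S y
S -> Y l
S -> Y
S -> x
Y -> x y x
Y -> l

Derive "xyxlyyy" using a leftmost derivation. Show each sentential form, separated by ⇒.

S ⇒ Sy   [S -> S y]
Sy ⇒ Syy   [S -> S y]
Syy ⇒ Syyy   [S -> S y]
Syyy ⇒ Ylyyy   [S -> Y l]
Ylyyy ⇒ xyxlyyy   [Y -> x y x]

S⇒Sy⇒Syy⇒Syyy⇒Ylyyy⇒xyxlyyy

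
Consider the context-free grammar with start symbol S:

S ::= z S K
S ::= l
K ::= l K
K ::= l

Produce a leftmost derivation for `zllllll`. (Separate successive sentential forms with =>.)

S=>zSK=>zlK=>zllK=>zlllK=>zllllK=>zlllllK=>zllllll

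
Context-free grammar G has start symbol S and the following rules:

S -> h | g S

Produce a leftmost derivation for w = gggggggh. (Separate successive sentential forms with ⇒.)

S⇒gS⇒ggS⇒gggS⇒ggggS⇒gggggS⇒ggggggS⇒gggggggS⇒gggggggh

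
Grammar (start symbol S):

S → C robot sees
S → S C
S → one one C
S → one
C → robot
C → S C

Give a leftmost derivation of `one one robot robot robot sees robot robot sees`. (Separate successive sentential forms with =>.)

S => C robot sees => S C robot sees => C robot sees C robot sees => S C robot sees C robot sees => one one C C robot sees C robot sees => one one robot C robot sees C robot sees => one one robot robot robot sees C robot sees => one one robot robot robot sees robot robot sees

S => C robot sees   [S → C robot sees]
C robot sees => S C robot sees   [C → S C]
S C robot sees => C robot sees C robot sees   [S → C robot sees]
C robot sees C robot sees => S C robot sees C robot sees   [C → S C]
S C robot sees C robot sees => one one C C robot sees C robot sees   [S → one one C]
one one C C robot sees C robot sees => one one robot C robot sees C robot sees   [C → robot]
one one robot C robot sees C robot sees => one one robot robot robot sees C robot sees   [C → robot]
one one robot robot robot sees C robot sees => one one robot robot robot sees robot robot sees   [C → robot]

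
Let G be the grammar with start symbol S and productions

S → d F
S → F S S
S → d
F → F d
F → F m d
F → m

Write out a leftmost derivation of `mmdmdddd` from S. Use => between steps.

S => FSS   [S → F S S]
FSS => mSS   [F → m]
mSS => mFSSS   [S → F S S]
mFSSS => mFmdSSS   [F → F m d]
mFmdSSS => mFdmdSSS   [F → F d]
mFdmdSSS => mmdmdSSS   [F → m]
mmdmdSSS => mmdmddSS   [S → d]
mmdmddSS => mmdmdddS   [S → d]
mmdmdddS => mmdmdddd   [S → d]

S => FSS => mSS => mFSSS => mFmdSSS => mFdmdSSS => mmdmdSSS => mmdmddSS => mmdmdddS => mmdmdddd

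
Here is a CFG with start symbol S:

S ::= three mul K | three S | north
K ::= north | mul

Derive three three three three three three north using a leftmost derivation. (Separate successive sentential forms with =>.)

S => three S => three three S => three three three S => three three three three S => three three three three three S => three three three three three three S => three three three three three three north

S => three S   [S ::= three S]
three S => three three S   [S ::= three S]
three three S => three three three S   [S ::= three S]
three three three S => three three three three S   [S ::= three S]
three three three three S => three three three three three S   [S ::= three S]
three three three three three S => three three three three three three S   [S ::= three S]
three three three three three three S => three three three three three three north   [S ::= north]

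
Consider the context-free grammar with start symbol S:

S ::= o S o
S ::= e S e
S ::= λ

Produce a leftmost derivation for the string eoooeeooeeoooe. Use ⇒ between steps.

S ⇒ eSe ⇒ eoSoe ⇒ eooSooe ⇒ eoooSoooe ⇒ eoooeSeoooe ⇒ eoooeeSeeoooe ⇒ eoooeeoSoeeoooe ⇒ eoooeeooeeoooe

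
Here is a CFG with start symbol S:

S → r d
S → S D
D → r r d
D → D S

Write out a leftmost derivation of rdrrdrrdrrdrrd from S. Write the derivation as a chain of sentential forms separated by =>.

S => SD => SDD => SDDD => SDDDD => rdDDDD => rdrrdDDD => rdrrdrrdDD => rdrrdrrdrrdD => rdrrdrrdrrdrrd

S => SD   [S → S D]
SD => SDD   [S → S D]
SDD => SDDD   [S → S D]
SDDD => SDDDD   [S → S D]
SDDDD => rdDDDD   [S → r d]
rdDDDD => rdrrdDDD   [D → r r d]
rdrrdDDD => rdrrdrrdDD   [D → r r d]
rdrrdrrdDD => rdrrdrrdrrdD   [D → r r d]
rdrrdrrdrrdD => rdrrdrrdrrdrrd   [D → r r d]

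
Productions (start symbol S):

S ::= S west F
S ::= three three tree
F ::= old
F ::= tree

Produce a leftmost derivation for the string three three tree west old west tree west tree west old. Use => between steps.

S => S west F => S west F west F => S west F west F west F => S west F west F west F west F => three three tree west F west F west F west F => three three tree west old west F west F west F => three three tree west old west tree west F west F => three three tree west old west tree west tree west F => three three tree west old west tree west tree west old

S => S west F   [S ::= S west F]
S west F => S west F west F   [S ::= S west F]
S west F west F => S west F west F west F   [S ::= S west F]
S west F west F west F => S west F west F west F west F   [S ::= S west F]
S west F west F west F west F => three three tree west F west F west F west F   [S ::= three three tree]
three three tree west F west F west F west F => three three tree west old west F west F west F   [F ::= old]
three three tree west old west F west F west F => three three tree west old west tree west F west F   [F ::= tree]
three three tree west old west tree west F west F => three three tree west old west tree west tree west F   [F ::= tree]
three three tree west old west tree west tree west F => three three tree west old west tree west tree west old   [F ::= old]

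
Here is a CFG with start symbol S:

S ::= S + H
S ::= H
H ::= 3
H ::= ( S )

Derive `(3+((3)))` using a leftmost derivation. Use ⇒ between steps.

S ⇒ H   [S ::= H]
H ⇒ (S)   [H ::= ( S )]
(S) ⇒ (S+H)   [S ::= S + H]
(S+H) ⇒ (H+H)   [S ::= H]
(H+H) ⇒ (3+H)   [H ::= 3]
(3+H) ⇒ (3+(S))   [H ::= ( S )]
(3+(S)) ⇒ (3+(H))   [S ::= H]
(3+(H)) ⇒ (3+((S)))   [H ::= ( S )]
(3+((S))) ⇒ (3+((H)))   [S ::= H]
(3+((H))) ⇒ (3+((3)))   [H ::= 3]

S⇒H⇒(S)⇒(S+H)⇒(H+H)⇒(3+H)⇒(3+(S))⇒(3+(H))⇒(3+((S)))⇒(3+((H)))⇒(3+((3)))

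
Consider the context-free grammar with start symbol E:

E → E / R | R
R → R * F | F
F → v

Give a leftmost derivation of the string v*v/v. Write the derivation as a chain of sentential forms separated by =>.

E => E/R   [E → E / R]
E/R => R/R   [E → R]
R/R => R*F/R   [R → R * F]
R*F/R => F*F/R   [R → F]
F*F/R => v*F/R   [F → v]
v*F/R => v*v/R   [F → v]
v*v/R => v*v/F   [R → F]
v*v/F => v*v/v   [F → v]

E => E/R => R/R => R*F/R => F*F/R => v*F/R => v*v/R => v*v/F => v*v/v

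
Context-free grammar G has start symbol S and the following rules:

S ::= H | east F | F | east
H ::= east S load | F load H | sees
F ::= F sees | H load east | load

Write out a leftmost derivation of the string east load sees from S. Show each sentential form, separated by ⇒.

S ⇒ east F ⇒ east F sees ⇒ east load sees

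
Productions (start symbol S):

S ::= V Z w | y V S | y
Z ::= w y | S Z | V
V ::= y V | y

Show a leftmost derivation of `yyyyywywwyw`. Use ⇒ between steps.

S ⇒ VZw   [S ::= V Z w]
VZw ⇒ yZw   [V ::= y]
yZw ⇒ ySZw   [Z ::= S Z]
ySZw ⇒ yyVSZw   [S ::= y V S]
yyVSZw ⇒ yyySZw   [V ::= y]
yyySZw ⇒ yyyVZwZw   [S ::= V Z w]
yyyVZwZw ⇒ yyyyVZwZw   [V ::= y V]
yyyyVZwZw ⇒ yyyyyZwZw   [V ::= y]
yyyyyZwZw ⇒ yyyyywywZw   [Z ::= w y]
yyyyywywZw ⇒ yyyyywywwyw   [Z ::= w y]

S ⇒ VZw ⇒ yZw ⇒ ySZw ⇒ yyVSZw ⇒ yyySZw ⇒ yyyVZwZw ⇒ yyyyVZwZw ⇒ yyyyyZwZw ⇒ yyyyywywZw ⇒ yyyyywywwyw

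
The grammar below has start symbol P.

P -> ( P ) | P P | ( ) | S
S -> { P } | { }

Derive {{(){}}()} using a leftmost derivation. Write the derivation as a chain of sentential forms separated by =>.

P=>S=>{P}=>{PP}=>{SP}=>{{P}P}=>{{PP}P}=>{{()P}P}=>{{()S}P}=>{{(){}}P}=>{{(){}}()}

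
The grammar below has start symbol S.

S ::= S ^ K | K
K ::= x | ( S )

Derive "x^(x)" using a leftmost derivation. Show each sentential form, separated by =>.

S => S^K   [S ::= S ^ K]
S^K => K^K   [S ::= K]
K^K => x^K   [K ::= x]
x^K => x^(S)   [K ::= ( S )]
x^(S) => x^(K)   [S ::= K]
x^(K) => x^(x)   [K ::= x]

S => S^K => K^K => x^K => x^(S) => x^(K) => x^(x)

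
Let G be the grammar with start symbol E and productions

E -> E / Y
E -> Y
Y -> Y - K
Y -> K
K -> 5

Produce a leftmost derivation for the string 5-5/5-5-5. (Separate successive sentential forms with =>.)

E => E/Y => Y/Y => Y-K/Y => K-K/Y => 5-K/Y => 5-5/Y => 5-5/Y-K => 5-5/Y-K-K => 5-5/K-K-K => 5-5/5-K-K => 5-5/5-5-K => 5-5/5-5-5

E => E/Y   [E -> E / Y]
E/Y => Y/Y   [E -> Y]
Y/Y => Y-K/Y   [Y -> Y - K]
Y-K/Y => K-K/Y   [Y -> K]
K-K/Y => 5-K/Y   [K -> 5]
5-K/Y => 5-5/Y   [K -> 5]
5-5/Y => 5-5/Y-K   [Y -> Y - K]
5-5/Y-K => 5-5/Y-K-K   [Y -> Y - K]
5-5/Y-K-K => 5-5/K-K-K   [Y -> K]
5-5/K-K-K => 5-5/5-K-K   [K -> 5]
5-5/5-K-K => 5-5/5-5-K   [K -> 5]
5-5/5-5-K => 5-5/5-5-5   [K -> 5]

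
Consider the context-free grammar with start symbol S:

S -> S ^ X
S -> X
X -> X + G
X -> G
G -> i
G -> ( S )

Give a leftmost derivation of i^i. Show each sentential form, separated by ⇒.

S ⇒ S^X ⇒ X^X ⇒ G^X ⇒ i^X ⇒ i^G ⇒ i^i

S ⇒ S^X   [S -> S ^ X]
S^X ⇒ X^X   [S -> X]
X^X ⇒ G^X   [X -> G]
G^X ⇒ i^X   [G -> i]
i^X ⇒ i^G   [X -> G]
i^G ⇒ i^i   [G -> i]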